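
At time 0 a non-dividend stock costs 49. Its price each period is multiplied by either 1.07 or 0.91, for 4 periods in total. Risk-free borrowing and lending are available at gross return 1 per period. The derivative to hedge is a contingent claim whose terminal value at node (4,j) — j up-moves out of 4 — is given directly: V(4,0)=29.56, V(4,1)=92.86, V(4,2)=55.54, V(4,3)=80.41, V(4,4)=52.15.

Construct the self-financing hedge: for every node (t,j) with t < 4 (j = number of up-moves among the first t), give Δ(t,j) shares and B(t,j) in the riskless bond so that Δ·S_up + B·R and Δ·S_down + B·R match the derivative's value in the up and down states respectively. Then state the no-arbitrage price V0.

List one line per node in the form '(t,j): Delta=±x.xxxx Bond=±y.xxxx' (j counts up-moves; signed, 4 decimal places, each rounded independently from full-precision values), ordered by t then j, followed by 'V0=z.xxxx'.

(0,0): Delta=-0.1856 Bond=78.1210
(1,0): Delta=0.2266 Bond=59.7413
(1,1): Delta=-0.4583 Bond=92.4163
(2,0): Delta=1.0322 Bond=27.0529
(2,1): Delta=-0.3063 Bond=85.1656
(2,2): Delta=-0.5588 Bond=98.0557
(3,0): Delta=10.7143 Bond=-330.4588
(3,1): Delta=-5.3723 Bond=305.1175
(3,2): Delta=3.0447 Bond=-85.9081
(3,3): Delta=-2.9424 Bond=241.1388
V0=69.0265

Under the risk-neutral measure, an up-move has probability p* = (R−d)/(u−d) = 0.5625 and values discount at R = 1.
Terminal payoffs: V(4,0)=29.5600, V(4,1)=92.8600, V(4,2)=55.5400, V(4,3)=80.4100, V(4,4)=52.1500
Node (3,0) S=36.9250: V=(p*·92.8600+(1−p*)·29.5600)/1=65.1662; Δ=(92.8600−29.5600)/(39.5097−33.6017)=10.7143; B=V−Δ·S=-330.4587
Node (3,1) S=43.4173: V=(p*·55.5400+(1−p*)·92.8600)/1=71.8675; Δ=(55.5400−92.8600)/(46.4565−39.5097)=-5.3723; B=V−Δ·S=305.1175
Node (3,2) S=51.0511: V=(p*·80.4100+(1−p*)·55.5400)/1=69.5294; Δ=(80.4100−55.5400)/(54.6247−46.4565)=3.0447; B=V−Δ·S=-85.9081
Node (3,3) S=60.0271: V=(p*·52.1500+(1−p*)·80.4100)/1=64.5138; Δ=(52.1500−80.4100)/(64.2290−54.6247)=-2.9424; B=V−Δ·S=241.1388
Node (2,0) S=40.5769: V=(p*·71.8675+(1−p*)·65.1662)/1=68.9357; Δ=(71.8675−65.1662)/(43.4173−36.9250)=1.0322; B=V−Δ·S=27.0529
Node (2,1) S=47.7113: V=(p*·69.5294+(1−p*)·71.8675)/1=70.5523; Δ=(69.5294−71.8675)/(51.0511−43.4173)=-0.3063; B=V−Δ·S=85.1656
Node (2,2) S=56.1001: V=(p*·64.5138+(1−p*)·69.5294)/1=66.7081; Δ=(64.5138−69.5294)/(60.0271−51.0511)=-0.5588; B=V−Δ·S=98.0557
Node (1,0) S=44.5900: V=(p*·70.5523+(1−p*)·68.9357)/1=69.8450; Δ=(70.5523−68.9357)/(47.7113−40.5769)=0.2266; B=V−Δ·S=59.7413
Node (1,1) S=52.4300: V=(p*·66.7081+(1−p*)·70.5523)/1=68.3899; Δ=(66.7081−70.5523)/(56.1001−47.7113)=-0.4583; B=V−Δ·S=92.4163
Node (0,0) S=49.0000: V=(p*·68.3899+(1−p*)·69.8450)/1=69.0265; Δ=(68.3899−69.8450)/(52.4300−44.5900)=-0.1856; B=V−Δ·S=78.1210
Root portfolio cost Δ·49+B reproduces V0=69.0265.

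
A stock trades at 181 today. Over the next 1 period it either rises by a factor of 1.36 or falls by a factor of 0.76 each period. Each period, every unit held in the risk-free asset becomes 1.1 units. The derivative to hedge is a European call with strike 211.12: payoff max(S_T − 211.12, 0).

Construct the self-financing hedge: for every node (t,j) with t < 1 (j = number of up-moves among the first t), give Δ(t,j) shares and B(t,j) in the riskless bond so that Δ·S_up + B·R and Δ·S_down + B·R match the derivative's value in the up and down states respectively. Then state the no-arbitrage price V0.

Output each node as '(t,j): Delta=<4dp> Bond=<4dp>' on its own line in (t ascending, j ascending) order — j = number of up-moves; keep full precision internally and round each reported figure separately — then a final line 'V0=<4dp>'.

The replicating-portfolio and risk-neutral prices coincide; use p* = (1.1−0.76)/(1.36−0.76) = 0.5667 for the latter.
At expiry t=1: V(1,0)=0.0000, V(1,1)=35.0400
Node (0,0) S=181.0000: V=(p*·35.0400+(1−p*)·0.0000)/1.1=18.0509; Δ=(35.0400−0.0000)/(246.1600−137.5600)=0.3227; B=V−Δ·S=-40.3491
Self-financing check: at every node Δ·S+B equals the discounted successor values.

(0,0): Delta=0.3227 Bond=-40.3491
V0=18.0509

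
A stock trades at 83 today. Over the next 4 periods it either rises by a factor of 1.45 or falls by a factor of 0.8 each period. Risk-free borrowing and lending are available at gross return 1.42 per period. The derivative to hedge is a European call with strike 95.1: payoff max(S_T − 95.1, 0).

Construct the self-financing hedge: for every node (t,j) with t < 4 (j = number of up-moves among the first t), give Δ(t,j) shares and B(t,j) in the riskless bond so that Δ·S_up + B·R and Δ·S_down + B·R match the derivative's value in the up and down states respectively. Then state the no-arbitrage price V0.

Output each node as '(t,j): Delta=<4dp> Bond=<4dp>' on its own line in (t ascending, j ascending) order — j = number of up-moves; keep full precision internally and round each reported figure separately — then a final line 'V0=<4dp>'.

Since d<R<u, set p* = (R−d)/(u−d) = 0.9538; price each node as the discounted p*-expectation of its children.
Payoff layer (t=4): V(4,0)=0.0000, V(4,1)=0.0000, V(4,2)=16.5848, V(4,3)=107.3287, V(4,4)=271.8020
  t=3,j=0: stock 42.4960 → up 61.6192 (V=0.0000), down 33.9968 (V=0.0000). Price 0.0000; hedge Δ=0.0000, bond B=0.0000.
  t=3,j=1: stock 77.0240 → up 111.6848 (V=16.5848), down 61.6192 (V=0.0000). Price 11.1404; hedge Δ=0.3313, bond B=-14.3747.
  t=3,j=2: stock 139.6060 → up 202.4287 (V=107.3287), down 111.6848 (V=16.5848). Price 72.6342; hedge Δ=1.0000, bond B=-66.9718.
  t=3,j=3: stock 253.0359 → up 366.9020 (V=271.8020), down 202.4287 (V=107.3287). Price 186.0640; hedge Δ=1.0000, bond B=-66.9718.
  t=2,j=0: stock 53.1200 → up 77.0240 (V=11.1404), down 42.4960 (V=0.0000). Price 7.4832; hedge Δ=0.3226, bond B=-9.6558.
  t=2,j=1: stock 96.2800 → up 139.6060 (V=72.6342), down 77.0240 (V=11.1404). Price 49.1521; hedge Δ=0.9826, bond B=-45.4537.
  t=2,j=2: stock 174.5075 → up 253.0359 (V=186.0640), down 139.6060 (V=72.6342). Price 127.3442; hedge Δ=1.0000, bond B=-47.1633.
  t=1,j=0: stock 66.4000 → up 96.2800 (V=49.1521), down 53.1200 (V=7.4832). Price 33.2598; hedge Δ=0.9655, bond B=-30.8461.
  t=1,j=1: stock 120.3500 → up 174.5075 (V=127.3442), down 96.2800 (V=49.1521). Price 87.1376; hedge Δ=0.9995, bond B=-33.1580.
  t=0,j=0: stock 83.0000 → up 120.3500 (V=87.1376), down 66.4000 (V=33.2598). Price 59.6133; hedge Δ=0.9987, bond B=-23.2756.
The time-0 hedge costs 59.6133, which is the no-arbitrage price.

(0,0): Delta=0.9987 Bond=-23.2756
(1,0): Delta=0.9655 Bond=-30.8461
(1,1): Delta=0.9995 Bond=-33.1580
(2,0): Delta=0.3226 Bond=-9.6558
(2,1): Delta=0.9826 Bond=-45.4537
(2,2): Delta=1.0000 Bond=-47.1633
(3,0): Delta=0.0000 Bond=0.0000
(3,1): Delta=0.3313 Bond=-14.3747
(3,2): Delta=1.0000 Bond=-66.9718
(3,3): Delta=1.0000 Bond=-66.9718
V0=59.6133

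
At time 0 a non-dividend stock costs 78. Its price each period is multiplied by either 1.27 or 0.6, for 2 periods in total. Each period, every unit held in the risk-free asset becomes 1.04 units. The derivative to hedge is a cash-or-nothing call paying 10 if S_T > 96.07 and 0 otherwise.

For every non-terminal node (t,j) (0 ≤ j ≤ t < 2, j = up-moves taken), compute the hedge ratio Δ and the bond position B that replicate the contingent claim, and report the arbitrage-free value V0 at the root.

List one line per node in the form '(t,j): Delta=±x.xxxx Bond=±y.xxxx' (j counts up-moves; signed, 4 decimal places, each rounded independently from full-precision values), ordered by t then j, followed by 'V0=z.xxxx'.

(0,0): Delta=0.1208 Bond=-5.4374
(1,0): Delta=0.0000 Bond=0.0000
(1,1): Delta=0.1507 Bond=-8.6108
V0=3.9874

No-arbitrage ⇒ martingale measure with p* = (R−d)/(u−d) = 0.6567.
Terminal values V(2,·): V(2,0)=0.0000, V(2,1)=0.0000, V(2,2)=10.0000
(1,0): S=46.8000. Δ = (V_up−V_dn)/(S_up−S_dn) = (0.0000−0.0000)/(59.4360−28.0800) = 0.0000. V = [p*·0.0000 + (1−p*)·0.0000]/1.04 = 0.0000. B = V − Δ·S = 0.0000.
(1,1): S=99.0600. Δ = (V_up−V_dn)/(S_up−S_dn) = (10.0000−0.0000)/(125.8062−59.4360) = 0.1507. V = [p*·10.0000 + (1−p*)·0.0000]/1.04 = 6.3146. B = V − Δ·S = -8.6108.
(0,0): S=78.0000. Δ = (V_up−V_dn)/(S_up−S_dn) = (6.3146−0.0000)/(99.0600−46.8000) = 0.1208. V = [p*·6.3146 + (1−p*)·0.0000]/1.04 = 3.9874. B = V − Δ·S = -5.4374.
Check: Δ(0,0)·S0 + B(0,0) = 3.9874 = V0.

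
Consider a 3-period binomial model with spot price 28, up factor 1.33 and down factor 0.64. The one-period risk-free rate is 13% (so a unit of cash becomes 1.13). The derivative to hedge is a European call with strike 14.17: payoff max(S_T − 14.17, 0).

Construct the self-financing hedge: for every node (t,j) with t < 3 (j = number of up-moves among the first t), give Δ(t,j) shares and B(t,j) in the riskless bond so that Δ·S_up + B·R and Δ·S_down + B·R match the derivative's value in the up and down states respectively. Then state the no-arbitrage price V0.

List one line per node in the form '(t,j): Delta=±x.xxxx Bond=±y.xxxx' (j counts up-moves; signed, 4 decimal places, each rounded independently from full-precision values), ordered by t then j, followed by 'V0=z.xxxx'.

(0,0): Delta=0.9767 Bond=-9.0540
(1,0): Delta=0.8583 Bond=-8.1087
(1,1): Delta=1.0000 Bond=-11.0972
(2,0): Delta=0.1369 Bond=-0.8894
(2,1): Delta=1.0000 Bond=-12.5398
(2,2): Delta=1.0000 Bond=-12.5398
V0=18.2948

Risk-neutral probability p* = (R−d)/(u−d) = (1.13−0.64)/(1.33−0.64) = 0.7101.
At expiry t=3: V(3,0)=0.0000, V(3,1)=1.0835, V(3,2)=17.5287, V(3,3)=51.7038
(2,0): S=11.4688. Δ = (V_up−V_dn)/(S_up−S_dn) = (1.0835−0.0000)/(15.2535−7.3400) = 0.1369. V = [p*·1.0835 + (1−p*)·0.0000]/1.13 = 0.6809. B = V − Δ·S = -0.8894.
(2,1): S=23.8336. Δ = (V_up−V_dn)/(S_up−S_dn) = (17.5287−1.0835)/(31.6987−15.2535) = 1.0000. V = [p*·17.5287 + (1−p*)·1.0835]/1.13 = 11.2938. B = V − Δ·S = -12.5398.
(2,2): S=49.5292. Δ = (V_up−V_dn)/(S_up−S_dn) = (51.7038−17.5287)/(65.8738−31.6987) = 1.0000. V = [p*·51.7038 + (1−p*)·17.5287]/1.13 = 36.9894. B = V − Δ·S = -12.5398.
(1,0): S=17.9200. Δ = (V_up−V_dn)/(S_up−S_dn) = (11.2938−0.6809)/(23.8336−11.4688) = 0.8583. V = [p*·11.2938 + (1−p*)·0.6809]/1.13 = 7.2722. B = V − Δ·S = -8.1087.
(1,1): S=37.2400. Δ = (V_up−V_dn)/(S_up−S_dn) = (36.9894−11.2938)/(49.5292−23.8336) = 1.0000. V = [p*·36.9894 + (1−p*)·11.2938]/1.13 = 26.1428. B = V − Δ·S = -11.0972.
(0,0): S=28.0000. Δ = (V_up−V_dn)/(S_up−S_dn) = (26.1428−7.2722)/(37.2400−17.9200) = 0.9767. V = [p*·26.1428 + (1−p*)·7.2722]/1.13 = 18.2948. B = V − Δ·S = -9.0540.
The time-0 hedge costs 18.2948, which is the no-arbitrage price.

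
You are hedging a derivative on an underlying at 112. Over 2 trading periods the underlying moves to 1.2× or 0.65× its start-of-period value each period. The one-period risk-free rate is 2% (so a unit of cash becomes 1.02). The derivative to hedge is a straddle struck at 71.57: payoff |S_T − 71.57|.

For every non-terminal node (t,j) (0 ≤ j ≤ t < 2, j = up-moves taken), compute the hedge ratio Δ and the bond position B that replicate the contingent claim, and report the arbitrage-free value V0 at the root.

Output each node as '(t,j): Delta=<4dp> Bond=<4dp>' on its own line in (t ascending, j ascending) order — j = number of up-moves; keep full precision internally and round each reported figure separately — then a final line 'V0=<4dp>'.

Since d<R<u, set p* = (R−d)/(u−d) = 0.6727; price each node as the discounted p*-expectation of its children.
Payoff layer (t=2): V(2,0)=24.2500, V(2,1)=15.7900, V(2,2)=89.7100
(1,0): S=72.8000. Δ = (V_up−V_dn)/(S_up−S_dn) = (15.7900−24.2500)/(87.3600−47.3200) = -0.2113. V = [p*·15.7900 + (1−p*)·24.2500]/1.02 = 18.1948. B = V − Δ·S = 33.5766.
(1,1): S=134.4000. Δ = (V_up−V_dn)/(S_up−S_dn) = (89.7100−15.7900)/(161.2800−87.3600) = 1.0000. V = [p*·89.7100 + (1−p*)·15.7900]/1.02 = 64.2333. B = V − Δ·S = -70.1667.
(0,0): S=112.0000. Δ = (V_up−V_dn)/(S_up−S_dn) = (64.2333−18.1948)/(134.4000−72.8000) = 0.7474. V = [p*·64.2333 + (1−p*)·18.1948]/1.02 = 48.2021. B = V − Δ·S = -35.5042.
Root portfolio cost Δ·112+B reproduces V0=48.2021.

(0,0): Delta=0.7474 Bond=-35.5042
(1,0): Delta=-0.2113 Bond=33.5766
(1,1): Delta=1.0000 Bond=-70.1667
V0=48.2021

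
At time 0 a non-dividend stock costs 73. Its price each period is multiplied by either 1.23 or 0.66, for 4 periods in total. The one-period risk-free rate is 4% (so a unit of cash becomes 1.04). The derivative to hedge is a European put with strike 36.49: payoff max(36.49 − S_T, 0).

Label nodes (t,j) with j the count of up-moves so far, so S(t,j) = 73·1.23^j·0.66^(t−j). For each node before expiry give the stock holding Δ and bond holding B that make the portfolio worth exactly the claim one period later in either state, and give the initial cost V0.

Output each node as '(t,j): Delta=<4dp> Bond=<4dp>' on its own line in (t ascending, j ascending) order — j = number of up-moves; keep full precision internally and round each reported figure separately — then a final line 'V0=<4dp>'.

(0,0): Delta=-0.0602 Bond=5.5313
(1,0): Delta=-0.2045 Bond=12.7066
(1,1): Delta=-0.0214 Bond=2.2755
(2,0): Delta=-0.5891 Bond=25.4451
(2,1): Delta=-0.1013 Bond=7.0997
(2,2): Delta=0.0000 Bond=0.0000
(3,0): Delta=-1.0000 Bond=35.0865
(3,1): Delta=-0.4789 Bond=22.1511
(3,2): Delta=0.0000 Bond=0.0000
(3,3): Delta=0.0000 Bond=0.0000
V0=1.1402

Since d<R<u, set p* = (R−d)/(u−d) = 0.6667; price each node as the discounted p*-expectation of its children.
Terminal payoffs: V(4,0)=22.6384, V(4,1)=10.6757, V(4,2)=0.0000, V(4,3)=0.0000, V(4,4)=0.0000
Node (3,0) S=20.9872: V=(p*·10.6757+(1−p*)·22.6384)/1.04=14.0993; Δ=(10.6757−22.6384)/(25.8143−13.8516)=-1.0000; B=V−Δ·S=35.0865
Node (3,1) S=39.1125: V=(p*·0.0000+(1−p*)·10.6757)/1.04=3.4217; Δ=(0.0000−10.6757)/(48.1084−25.8143)=-0.4789; B=V−Δ·S=22.1511
Node (3,2) S=72.8915: V=(p*·0.0000+(1−p*)·0.0000)/1.04=0.0000; Δ=(0.0000−0.0000)/(89.6566−48.1084)=0.0000; B=V−Δ·S=0.0000
Node (3,3) S=135.8433: V=(p*·0.0000+(1−p*)·0.0000)/1.04=0.0000; Δ=(0.0000−0.0000)/(167.0872−89.6566)=0.0000; B=V−Δ·S=0.0000
Node (2,0) S=31.7988: V=(p*·3.4217+(1−p*)·14.0993)/1.04=6.7124; Δ=(3.4217−14.0993)/(39.1125−20.9872)=-0.5891; B=V−Δ·S=25.4451
Node (2,1) S=59.2614: V=(p*·0.0000+(1−p*)·3.4217)/1.04=1.0967; Δ=(0.0000−3.4217)/(72.8915−39.1125)=-0.1013; B=V−Δ·S=7.0997
Node (2,2) S=110.4417: V=(p*·0.0000+(1−p*)·0.0000)/1.04=0.0000; Δ=(0.0000−0.0000)/(135.8433−72.8915)=0.0000; B=V−Δ·S=0.0000
Node (1,0) S=48.1800: V=(p*·1.0967+(1−p*)·6.7124)/1.04=2.8544; Δ=(1.0967−6.7124)/(59.2614−31.7988)=-0.2045; B=V−Δ·S=12.7066
Node (1,1) S=89.7900: V=(p*·0.0000+(1−p*)·1.0967)/1.04=0.3515; Δ=(0.0000−1.0967)/(110.4417−59.2614)=-0.0214; B=V−Δ·S=2.2755
Node (0,0) S=73.0000: V=(p*·0.3515+(1−p*)·2.8544)/1.04=1.1402; Δ=(0.3515−2.8544)/(89.7900−48.1800)=-0.0602; B=V−Δ·S=5.5313
The time-0 hedge costs 1.1402, which is the no-arbitrage price.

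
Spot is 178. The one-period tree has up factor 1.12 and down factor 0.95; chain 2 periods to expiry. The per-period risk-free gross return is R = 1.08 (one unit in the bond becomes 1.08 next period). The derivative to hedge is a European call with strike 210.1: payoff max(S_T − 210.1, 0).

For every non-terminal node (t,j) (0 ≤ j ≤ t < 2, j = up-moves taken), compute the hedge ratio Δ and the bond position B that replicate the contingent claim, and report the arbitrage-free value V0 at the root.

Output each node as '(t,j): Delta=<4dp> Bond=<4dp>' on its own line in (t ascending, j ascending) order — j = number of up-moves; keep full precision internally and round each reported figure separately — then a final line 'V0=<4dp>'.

The replicating-portfolio and risk-neutral prices coincide; use p* = (1.08−0.95)/(1.12−0.95) = 0.7647 for the latter.
At expiry t=2: V(2,0)=0.0000, V(2,1)=0.0000, V(2,2)=13.1832
Node (1,0) S=169.1000: V=(p*·0.0000+(1−p*)·0.0000)/1.08=0.0000; Δ=(0.0000−0.0000)/(189.3920−160.6450)=0.0000; B=V−Δ·S=0.0000
Node (1,1) S=199.3600: V=(p*·13.1832+(1−p*)·0.0000)/1.08=9.3345; Δ=(13.1832−0.0000)/(223.2832−189.3920)=0.3890; B=V−Δ·S=-68.2137
Node (0,0) S=178.0000: V=(p*·9.3345+(1−p*)·0.0000)/1.08=6.6094; Δ=(9.3345−0.0000)/(199.3600−169.1000)=0.3085; B=V−Δ·S=-48.2995
Each (Δ,B) replicates both successor values, so the strategy is self-financing and V0 is arbitrage-free.

(0,0): Delta=0.3085 Bond=-48.2995
(1,0): Delta=0.0000 Bond=0.0000
(1,1): Delta=0.3890 Bond=-68.2137
V0=6.6094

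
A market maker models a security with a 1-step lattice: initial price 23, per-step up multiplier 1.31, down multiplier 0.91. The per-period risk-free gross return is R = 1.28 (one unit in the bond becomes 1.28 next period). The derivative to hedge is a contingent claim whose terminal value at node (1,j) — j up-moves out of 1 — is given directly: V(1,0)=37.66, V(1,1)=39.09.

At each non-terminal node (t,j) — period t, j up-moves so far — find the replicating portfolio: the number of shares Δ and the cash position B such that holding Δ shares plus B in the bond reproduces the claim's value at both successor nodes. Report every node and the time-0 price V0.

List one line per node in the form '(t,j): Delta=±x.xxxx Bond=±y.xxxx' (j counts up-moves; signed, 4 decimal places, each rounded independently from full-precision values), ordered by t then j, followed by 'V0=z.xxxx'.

(0,0): Delta=0.1554 Bond=26.8803
V0=30.4553

Risk-neutral probability p* = (R−d)/(u−d) = (1.28−0.91)/(1.31−0.91) = 0.9250.
Payoff layer (t=1): V(1,0)=37.6600, V(1,1)=39.0900
  t=0,j=0: stock 23.0000 → up 30.1300 (V=39.0900), down 20.9300 (V=37.6600). Price 30.4553; hedge Δ=0.1554, bond B=26.8803.
Each (Δ,B) replicates both successor values, so the strategy is self-financing and V0 is arbitrage-free.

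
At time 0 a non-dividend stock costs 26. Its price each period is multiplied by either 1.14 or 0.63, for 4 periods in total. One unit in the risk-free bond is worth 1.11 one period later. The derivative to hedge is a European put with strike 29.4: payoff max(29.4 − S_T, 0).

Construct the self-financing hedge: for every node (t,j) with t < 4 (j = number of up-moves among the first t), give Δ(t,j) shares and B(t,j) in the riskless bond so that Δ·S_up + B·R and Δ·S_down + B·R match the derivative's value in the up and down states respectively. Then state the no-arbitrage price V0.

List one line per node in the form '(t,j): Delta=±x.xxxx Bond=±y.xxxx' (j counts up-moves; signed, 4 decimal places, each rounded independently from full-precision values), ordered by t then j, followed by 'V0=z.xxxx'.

The replicating-portfolio and risk-neutral prices coincide; use p* = (1.11−0.63)/(1.14−0.63) = 0.9412 for the latter.
Terminal payoffs: V(4,0)=25.3042, V(4,1)=21.9886, V(4,2)=15.9889, V(4,3)=5.1323, V(4,4)=0.0000
Node (3,0) S=6.5012: V=(p*·21.9886+(1−p*)·25.3042)/1.11=19.9853; Δ=(21.9886−25.3042)/(7.4114−4.0958)=-1.0000; B=V−Δ·S=26.4865
Node (3,1) S=11.7641: V=(p*·15.9889+(1−p*)·21.9886)/1.11=14.7224; Δ=(15.9889−21.9886)/(13.4111−7.4114)=-1.0000; B=V−Δ·S=26.4865
Node (3,2) S=21.2874: V=(p*·5.1323+(1−p*)·15.9889)/1.11=5.1990; Δ=(5.1323−15.9889)/(24.2677−13.4111)=-1.0000; B=V−Δ·S=26.4865
Node (3,3) S=38.5201: V=(p*·0.0000+(1−p*)·5.1323)/1.11=0.2720; Δ=(0.0000−5.1323)/(43.9130−24.2677)=-0.2612; B=V−Δ·S=10.3353
Node (2,0) S=10.3194: V=(p*·14.7224+(1−p*)·19.9853)/1.11=13.5423; Δ=(14.7224−19.9853)/(11.7641−6.5012)=-1.0000; B=V−Δ·S=23.8617
Node (2,1) S=18.6732: V=(p*·5.1990+(1−p*)·14.7224)/1.11=5.1885; Δ=(5.1990−14.7224)/(21.2874−11.7641)=-1.0000; B=V−Δ·S=23.8617
Node (2,2) S=33.7896: V=(p*·0.2720+(1−p*)·5.1990)/1.11=0.5061; Δ=(0.2720−5.1990)/(38.5201−21.2874)=-0.2859; B=V−Δ·S=10.1670
Node (1,0) S=16.3800: V=(p*·5.1885+(1−p*)·13.5423)/1.11=5.1170; Δ=(5.1885−13.5423)/(18.6732−10.3194)=-1.0000; B=V−Δ·S=21.4970
Node (1,1) S=29.6400: V=(p*·0.5061+(1−p*)·5.1885)/1.11=0.7041; Δ=(0.5061−5.1885)/(33.7896−18.6732)=-0.3098; B=V−Δ·S=9.8852
Node (0,0) S=26.0000: V=(p*·0.7041+(1−p*)·5.1170)/1.11=0.8682; Δ=(0.7041−5.1170)/(29.6400−16.3800)=-0.3328; B=V−Δ·S=9.5210
Root portfolio cost Δ·26+B reproduces V0=0.8682.

(0,0): Delta=-0.3328 Bond=9.5210
(1,0): Delta=-1.0000 Bond=21.4970
(1,1): Delta=-0.3098 Bond=9.8852
(2,0): Delta=-1.0000 Bond=23.8617
(2,1): Delta=-1.0000 Bond=23.8617
(2,2): Delta=-0.2859 Bond=10.1670
(3,0): Delta=-1.0000 Bond=26.4865
(3,1): Delta=-1.0000 Bond=26.4865
(3,2): Delta=-1.0000 Bond=26.4865
(3,3): Delta=-0.2612 Bond=10.3353
V0=0.8682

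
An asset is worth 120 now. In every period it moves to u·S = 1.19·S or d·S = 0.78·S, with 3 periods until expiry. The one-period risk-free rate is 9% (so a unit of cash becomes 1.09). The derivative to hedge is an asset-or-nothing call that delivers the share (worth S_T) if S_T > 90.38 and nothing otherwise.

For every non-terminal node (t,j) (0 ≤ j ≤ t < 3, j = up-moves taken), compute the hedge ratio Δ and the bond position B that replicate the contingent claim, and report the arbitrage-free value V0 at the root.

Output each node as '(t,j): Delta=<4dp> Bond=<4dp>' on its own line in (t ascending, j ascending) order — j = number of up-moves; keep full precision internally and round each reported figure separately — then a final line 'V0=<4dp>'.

(0,0): Delta=1.5177 Bond=-71.8166
(1,0): Delta=2.3959 Bond=-160.4743
(1,1): Delta=1.3320 Bond=-51.7659
(2,0): Delta=0.0000 Bond=0.0000
(2,1): Delta=2.9024 Bond=-231.3418
(2,2): Delta=1.0000 Bond=0.0000
V0=110.3095

The replicating-portfolio and risk-neutral prices coincide; use p* = (1.09−0.78)/(1.19−0.78) = 0.7561 for the latter.
Terminal payoffs: V(3,0)=0.0000, V(3,1)=0.0000, V(3,2)=132.5470, V(3,3)=202.2191
  t=2,j=0: stock 73.0080 → up 86.8795 (V=0.0000), down 56.9462 (V=0.0000). Price 0.0000; hedge Δ=0.0000, bond B=0.0000.
  t=2,j=1: stock 111.3840 → up 132.5470 (V=132.5470), down 86.8795 (V=0.0000). Price 91.9435; hedge Δ=2.9024, bond B=-231.3418.
  t=2,j=2: stock 169.9320 → up 202.2191 (V=202.2191), down 132.5470 (V=132.5470). Price 169.9320; hedge Δ=1.0000, bond B=0.0000.
  t=1,j=0: stock 93.6000 → up 111.3840 (V=91.9435), down 73.0080 (V=0.0000). Price 63.7782; hedge Δ=2.3959, bond B=-160.4743.
  t=1,j=1: stock 142.8000 → up 169.9320 (V=169.9320), down 111.3840 (V=91.9435). Price 138.4499; hedge Δ=1.3320, bond B=-51.7659.
  t=0,j=0: stock 120.0000 → up 142.8000 (V=138.4499), down 93.6000 (V=63.7782). Price 110.3095; hedge Δ=1.5177, bond B=-71.8166.
Check: Δ(0,0)·S0 + B(0,0) = 110.3095 = V0.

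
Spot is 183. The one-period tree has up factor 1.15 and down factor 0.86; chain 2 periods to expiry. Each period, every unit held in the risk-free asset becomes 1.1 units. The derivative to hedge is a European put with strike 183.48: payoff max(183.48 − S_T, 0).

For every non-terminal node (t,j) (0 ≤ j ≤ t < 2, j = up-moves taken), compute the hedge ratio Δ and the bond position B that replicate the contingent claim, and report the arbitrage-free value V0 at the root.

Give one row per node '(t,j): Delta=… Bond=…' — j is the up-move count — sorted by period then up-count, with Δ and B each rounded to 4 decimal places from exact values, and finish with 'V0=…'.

(0,0): Delta=-0.1701 Bond=32.9058
(1,0): Delta=-1.0000 Bond=166.8000
(1,1): Delta=-0.0408 Bond=8.9873
V0=1.7705

Since d<R<u, set p* = (R−d)/(u−d) = 0.8276; price each node as the discounted p*-expectation of its children.
Terminal values V(2,·): V(2,0)=48.1332, V(2,1)=2.4930, V(2,2)=0.0000
(1,0): S=157.3800. Δ = (V_up−V_dn)/(S_up−S_dn) = (2.4930−48.1332)/(180.9870−135.3468) = -1.0000. V = [p*·2.4930 + (1−p*)·48.1332]/1.1 = 9.4200. B = V − Δ·S = 166.8000.
(1,1): S=210.4500. Δ = (V_up−V_dn)/(S_up−S_dn) = (0.0000−2.4930)/(242.0175−180.9870) = -0.0408. V = [p*·0.0000 + (1−p*)·2.4930]/1.1 = 0.3908. B = V − Δ·S = 8.9873.
(0,0): S=183.0000. Δ = (V_up−V_dn)/(S_up−S_dn) = (0.3908−9.4200)/(210.4500−157.3800) = -0.1701. V = [p*·0.3908 + (1−p*)·9.4200]/1.1 = 1.7705. B = V − Δ·S = 32.9058.
Self-financing check: at every node Δ·S+B equals the discounted successor values.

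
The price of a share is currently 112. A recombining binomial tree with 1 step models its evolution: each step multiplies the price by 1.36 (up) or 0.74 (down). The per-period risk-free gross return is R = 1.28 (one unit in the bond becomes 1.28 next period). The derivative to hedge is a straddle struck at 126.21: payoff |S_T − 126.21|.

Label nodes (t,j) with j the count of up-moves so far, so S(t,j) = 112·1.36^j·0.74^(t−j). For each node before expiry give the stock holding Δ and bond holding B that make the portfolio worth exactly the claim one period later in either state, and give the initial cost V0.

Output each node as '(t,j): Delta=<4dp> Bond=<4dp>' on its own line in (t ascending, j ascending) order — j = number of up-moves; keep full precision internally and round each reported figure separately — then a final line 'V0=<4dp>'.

No-arbitrage ⇒ martingale measure with p* = (R−d)/(u−d) = 0.8710.
Payoff layer (t=1): V(1,0)=43.3300, V(1,1)=26.1100
  t=0,j=0: stock 112.0000 → up 152.3200 (V=26.1100), down 82.8800 (V=43.3300). Price 22.1343; hedge Δ=-0.2480, bond B=49.9085.
The time-0 hedge costs 22.1343, which is the no-arbitrage price.

(0,0): Delta=-0.2480 Bond=49.9085
V0=22.1343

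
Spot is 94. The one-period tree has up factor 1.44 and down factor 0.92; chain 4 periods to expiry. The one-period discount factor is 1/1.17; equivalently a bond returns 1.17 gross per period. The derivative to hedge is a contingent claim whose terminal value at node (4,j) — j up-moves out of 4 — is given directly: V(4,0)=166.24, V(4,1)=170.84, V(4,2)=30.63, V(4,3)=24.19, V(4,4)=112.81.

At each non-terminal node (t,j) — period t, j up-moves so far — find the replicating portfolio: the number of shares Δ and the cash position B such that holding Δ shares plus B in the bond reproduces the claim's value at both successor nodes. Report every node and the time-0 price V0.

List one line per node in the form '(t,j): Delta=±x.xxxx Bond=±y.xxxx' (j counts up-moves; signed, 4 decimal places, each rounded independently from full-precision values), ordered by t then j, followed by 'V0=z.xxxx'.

Risk-neutral probability p* = (R−d)/(u−d) = (1.17−0.92)/(1.44−0.92) = 0.4808.
Terminal payoffs: V(4,0)=166.2400, V(4,1)=170.8400, V(4,2)=30.6300, V(4,3)=24.1900, V(4,4)=112.8100
  t=3,j=0: stock 73.1967 → up 105.4032 (V=170.8400), down 67.3409 (V=166.2400). Price 143.9757; hedge Δ=0.1209, bond B=135.1295.
  t=3,j=1: stock 114.5687 → up 164.9789 (V=30.6300), down 105.4032 (V=170.8400). Price 88.4029; hedge Δ=-2.3535, bond B=358.0375.
  t=3,j=2: stock 179.3249 → up 258.2279 (V=24.1900), down 164.9789 (V=30.6300). Price 23.5332; hedge Δ=-0.0691, bond B=35.9178.
  t=3,j=3: stock 280.6825 → up 404.1828 (V=112.8100), down 258.2279 (V=24.1900). Price 57.0904; hedge Δ=0.6072, bond B=-113.3327.
  t=2,j=0: stock 79.5616 → up 114.5687 (V=88.4029), down 73.1967 (V=143.9757). Price 100.2205; hedge Δ=-1.3432, bond B=207.0913.
  t=2,j=1: stock 124.5312 → up 179.3249 (V=23.5332), down 114.5687 (V=88.4029). Price 48.9022; hedge Δ=-1.0018, bond B=173.6515.
  t=2,j=2: stock 194.9184 → up 280.6825 (V=57.0904), down 179.3249 (V=23.5332). Price 33.9030; hedge Δ=0.3311, bond B=-30.6301.
  t=1,j=0: stock 86.4800 → up 124.5312 (V=48.9022), down 79.5616 (V=100.2205). Price 64.5711; hedge Δ=-1.1412, bond B=163.2602.
  t=1,j=1: stock 135.3600 → up 194.9184 (V=33.9030), down 124.5312 (V=48.9022). Price 35.6333; hedge Δ=-0.2131, bond B=64.4779.
  t=0,j=0: stock 94.0000 → up 135.3600 (V=35.6333), down 86.4800 (V=64.5711). Price 43.2981; hedge Δ=-0.5920, bond B=98.9476.
Self-financing check: at every node Δ·S+B equals the discounted successor values.

(0,0): Delta=-0.5920 Bond=98.9476
(1,0): Delta=-1.1412 Bond=163.2602
(1,1): Delta=-0.2131 Bond=64.4779
(2,0): Delta=-1.3432 Bond=207.0913
(2,1): Delta=-1.0018 Bond=173.6515
(2,2): Delta=0.3311 Bond=-30.6301
(3,0): Delta=0.1209 Bond=135.1295
(3,1): Delta=-2.3535 Bond=358.0375
(3,2): Delta=-0.0691 Bond=35.9178
(3,3): Delta=0.6072 Bond=-113.3327
V0=43.2981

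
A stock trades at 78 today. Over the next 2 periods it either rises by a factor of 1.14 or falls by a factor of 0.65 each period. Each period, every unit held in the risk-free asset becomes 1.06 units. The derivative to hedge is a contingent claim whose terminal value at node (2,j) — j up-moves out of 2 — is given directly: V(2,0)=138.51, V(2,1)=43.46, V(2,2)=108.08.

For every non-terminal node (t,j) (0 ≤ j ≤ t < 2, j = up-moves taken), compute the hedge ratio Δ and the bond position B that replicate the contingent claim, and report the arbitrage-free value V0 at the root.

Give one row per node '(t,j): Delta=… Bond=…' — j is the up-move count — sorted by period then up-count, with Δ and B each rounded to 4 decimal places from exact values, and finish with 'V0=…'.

(0,0): Delta=0.9516 Bond=6.9764
(1,0): Delta=-3.8260 Bond=249.6196
(1,1): Delta=1.4831 Bond=-39.8683
V0=81.1994

Risk-neutral probability p* = (R−d)/(u−d) = (1.06−0.65)/(1.14−0.65) = 0.8367.
Terminal values V(2,·): V(2,0)=138.5100, V(2,1)=43.4600, V(2,2)=108.0800
(1,0): S=50.7000. Δ = (V_up−V_dn)/(S_up−S_dn) = (43.4600−138.5100)/(57.7980−32.9550) = -3.8260. V = [p*·43.4600 + (1−p*)·138.5100]/1.06 = 55.6400. B = V − Δ·S = 249.6196.
(1,1): S=88.9200. Δ = (V_up−V_dn)/(S_up−S_dn) = (108.0800−43.4600)/(101.3688−57.7980) = 1.4831. V = [p*·108.0800 + (1−p*)·43.4600]/1.06 = 92.0092. B = V − Δ·S = -39.8683.
(0,0): S=78.0000. Δ = (V_up−V_dn)/(S_up−S_dn) = (92.0092−55.6400)/(88.9200−50.7000) = 0.9516. V = [p*·92.0092 + (1−p*)·55.6400]/1.06 = 81.1994. B = V − Δ·S = 6.9764.
Each (Δ,B) replicates both successor values, so the strategy is self-financing and V0 is arbitrage-free.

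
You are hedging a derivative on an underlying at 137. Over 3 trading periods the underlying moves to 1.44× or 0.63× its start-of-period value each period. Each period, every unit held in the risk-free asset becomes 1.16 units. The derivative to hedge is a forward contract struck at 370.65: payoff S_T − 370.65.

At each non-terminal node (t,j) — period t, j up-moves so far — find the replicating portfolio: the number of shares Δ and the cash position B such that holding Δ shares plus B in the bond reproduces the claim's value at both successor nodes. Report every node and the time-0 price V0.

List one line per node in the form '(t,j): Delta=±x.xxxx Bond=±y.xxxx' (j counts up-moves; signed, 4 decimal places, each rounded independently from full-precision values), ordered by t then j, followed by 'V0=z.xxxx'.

Risk-neutral probability p* = (R−d)/(u−d) = (1.16−0.63)/(1.44−0.63) = 0.6543.
Terminal values V(3,·): V(3,0)=-336.3936, V(3,1)=-292.3496, V(3,2)=-191.6776, V(3,3)=38.4298
  t=2,j=0: stock 54.3753 → up 78.3004 (V=-292.3496), down 34.2564 (V=-336.3936). Price -265.1506; hedge Δ=1.0000, bond B=-319.5259.
  t=2,j=1: stock 124.2864 → up 178.9724 (V=-191.6776), down 78.3004 (V=-292.3496). Price -195.2395; hedge Δ=1.0000, bond B=-319.5259.
  t=2,j=2: stock 284.0832 → up 409.0798 (V=38.4298), down 178.9724 (V=-191.6776). Price -35.4427; hedge Δ=1.0000, bond B=-319.5259.
  t=1,j=0: stock 86.3100 → up 124.2864 (V=-195.2395), down 54.3753 (V=-265.1506). Price -189.1433; hedge Δ=1.0000, bond B=-275.4533.
  t=1,j=1: stock 197.2800 → up 284.0832 (V=-35.4427), down 124.2864 (V=-195.2395). Price -78.1733; hedge Δ=1.0000, bond B=-275.4533.
  t=0,j=0: stock 137.0000 → up 197.2800 (V=-78.1733), down 86.3100 (V=-189.1433). Price -100.4598; hedge Δ=1.0000, bond B=-237.4598.
Self-financing check: at every node Δ·S+B equals the discounted successor values.

(0,0): Delta=1.0000 Bond=-237.4598
(1,0): Delta=1.0000 Bond=-275.4533
(1,1): Delta=1.0000 Bond=-275.4533
(2,0): Delta=1.0000 Bond=-319.5259
(2,1): Delta=1.0000 Bond=-319.5259
(2,2): Delta=1.0000 Bond=-319.5259
V0=-100.4598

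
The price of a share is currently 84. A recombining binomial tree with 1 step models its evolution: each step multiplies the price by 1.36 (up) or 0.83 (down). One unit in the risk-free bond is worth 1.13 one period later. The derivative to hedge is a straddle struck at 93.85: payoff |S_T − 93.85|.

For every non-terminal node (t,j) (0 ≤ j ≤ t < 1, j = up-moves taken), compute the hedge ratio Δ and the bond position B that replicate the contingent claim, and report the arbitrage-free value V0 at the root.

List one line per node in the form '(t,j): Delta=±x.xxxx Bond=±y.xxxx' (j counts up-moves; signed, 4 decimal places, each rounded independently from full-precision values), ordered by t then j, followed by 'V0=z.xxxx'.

(0,0): Delta=-0.0840 Bond=26.5372
V0=19.4805

Risk-neutral probability p* = (R−d)/(u−d) = (1.13−0.83)/(1.36−0.83) = 0.5660.
At expiry t=1: V(1,0)=24.1300, V(1,1)=20.3900
(0,0): S=84.0000. Δ = (V_up−V_dn)/(S_up−S_dn) = (20.3900−24.1300)/(114.2400−69.7200) = -0.0840. V = [p*·20.3900 + (1−p*)·24.1300]/1.13 = 19.4805. B = V − Δ·S = 26.5372.
Check: Δ(0,0)·S0 + B(0,0) = 19.4805 = V0.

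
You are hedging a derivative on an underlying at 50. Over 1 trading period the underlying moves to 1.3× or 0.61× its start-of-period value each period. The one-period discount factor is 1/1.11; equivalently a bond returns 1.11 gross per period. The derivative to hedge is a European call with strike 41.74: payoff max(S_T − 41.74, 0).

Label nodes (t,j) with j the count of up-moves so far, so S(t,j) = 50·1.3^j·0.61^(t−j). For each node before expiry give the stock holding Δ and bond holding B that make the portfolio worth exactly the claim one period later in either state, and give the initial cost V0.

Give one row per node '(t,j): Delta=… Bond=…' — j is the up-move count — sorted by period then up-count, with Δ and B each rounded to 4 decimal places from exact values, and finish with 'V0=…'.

(0,0): Delta=0.6742 Bond=-18.5254
V0=15.1847

The replicating-portfolio and risk-neutral prices coincide; use p* = (1.11−0.61)/(1.3−0.61) = 0.7246 for the latter.
Terminal payoffs: V(1,0)=0.0000, V(1,1)=23.2600
Node (0,0) S=50.0000: V=(p*·23.2600+(1−p*)·0.0000)/1.11=15.1847; Δ=(23.2600−0.0000)/(65.0000−30.5000)=0.6742; B=V−Δ·S=-18.5254
The time-0 hedge costs 15.1847, which is the no-arbitrage price.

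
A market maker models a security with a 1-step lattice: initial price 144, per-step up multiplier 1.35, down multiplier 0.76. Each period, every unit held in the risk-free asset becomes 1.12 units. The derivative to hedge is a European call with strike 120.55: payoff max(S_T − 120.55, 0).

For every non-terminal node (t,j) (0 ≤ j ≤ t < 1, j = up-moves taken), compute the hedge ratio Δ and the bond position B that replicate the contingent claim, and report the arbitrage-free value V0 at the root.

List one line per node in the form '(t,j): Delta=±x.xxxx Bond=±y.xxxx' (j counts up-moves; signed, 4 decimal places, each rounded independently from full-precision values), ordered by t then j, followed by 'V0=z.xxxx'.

(0,0): Delta=0.8692 Bond=-84.9364
V0=40.2331

The replicating-portfolio and risk-neutral prices coincide; use p* = (1.12−0.76)/(1.35−0.76) = 0.6102 for the latter.
Terminal values V(1,·): V(1,0)=0.0000, V(1,1)=73.8500
  t=0,j=0: stock 144.0000 → up 194.4000 (V=73.8500), down 109.4400 (V=0.0000). Price 40.2331; hedge Δ=0.8692, bond B=-84.9364.
Self-financing check: at every node Δ·S+B equals the discounted successor values.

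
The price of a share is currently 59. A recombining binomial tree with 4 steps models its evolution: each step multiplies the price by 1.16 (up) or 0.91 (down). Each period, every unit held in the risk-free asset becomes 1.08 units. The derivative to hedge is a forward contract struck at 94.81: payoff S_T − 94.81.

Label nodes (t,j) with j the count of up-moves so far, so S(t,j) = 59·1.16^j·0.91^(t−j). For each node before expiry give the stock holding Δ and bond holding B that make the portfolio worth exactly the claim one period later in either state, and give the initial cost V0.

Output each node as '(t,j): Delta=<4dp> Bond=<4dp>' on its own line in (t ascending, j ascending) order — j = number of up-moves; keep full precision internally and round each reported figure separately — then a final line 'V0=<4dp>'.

(0,0): Delta=1.0000 Bond=-69.6882
(1,0): Delta=1.0000 Bond=-75.2632
(1,1): Delta=1.0000 Bond=-75.2632
(2,0): Delta=1.0000 Bond=-81.2843
(2,1): Delta=1.0000 Bond=-81.2843
(2,2): Delta=1.0000 Bond=-81.2843
(3,0): Delta=1.0000 Bond=-87.7870
(3,1): Delta=1.0000 Bond=-87.7870
(3,2): Delta=1.0000 Bond=-87.7870
(3,3): Delta=1.0000 Bond=-87.7870
V0=-10.6882

Risk-neutral probability p* = (R−d)/(u−d) = (1.08−0.91)/(1.16−0.91) = 0.6800.
Payoff layer (t=4): V(4,0)=-54.3508, V(4,1)=-43.2356, V(4,2)=-29.0668, V(4,3)=-11.0055, V(4,4)=12.0177
Node (3,0) S=44.4607: V=(p*·-43.2356+(1−p*)·-54.3508)/1.08=-43.3263; Δ=(-43.2356−-54.3508)/(51.5744−40.4592)=1.0000; B=V−Δ·S=-87.7870
Node (3,1) S=56.6752: V=(p*·-29.0668+(1−p*)·-43.2356)/1.08=-31.1119; Δ=(-29.0668−-43.2356)/(65.7432−51.5744)=1.0000; B=V−Δ·S=-87.7870
Node (3,2) S=72.2453: V=(p*·-11.0055+(1−p*)·-29.0668)/1.08=-15.5418; Δ=(-11.0055−-29.0668)/(83.8045−65.7432)=1.0000; B=V−Δ·S=-87.7870
Node (3,3) S=92.0929: V=(p*·12.0177+(1−p*)·-11.0055)/1.08=4.3058; Δ=(12.0177−-11.0055)/(106.8277−83.8045)=1.0000; B=V−Δ·S=-87.7870
Node (2,0) S=48.8579: V=(p*·-31.1119+(1−p*)·-43.3263)/1.08=-32.4264; Δ=(-31.1119−-43.3263)/(56.6752−44.4607)=1.0000; B=V−Δ·S=-81.2843
Node (2,1) S=62.2804: V=(p*·-15.5418+(1−p*)·-31.1119)/1.08=-19.0039; Δ=(-15.5418−-31.1119)/(72.2453−56.6752)=1.0000; B=V−Δ·S=-81.2843
Node (2,2) S=79.3904: V=(p*·4.3058+(1−p*)·-15.5418)/1.08=-1.8939; Δ=(4.3058−-15.5418)/(92.0929−72.2453)=1.0000; B=V−Δ·S=-81.2843
Node (1,0) S=53.6900: V=(p*·-19.0039+(1−p*)·-32.4264)/1.08=-21.5732; Δ=(-19.0039−-32.4264)/(62.2804−48.8579)=1.0000; B=V−Δ·S=-75.2632
Node (1,1) S=68.4400: V=(p*·-1.8939+(1−p*)·-19.0039)/1.08=-6.8232; Δ=(-1.8939−-19.0039)/(79.3904−62.2804)=1.0000; B=V−Δ·S=-75.2632
Node (0,0) S=59.0000: V=(p*·-6.8232+(1−p*)·-21.5732)/1.08=-10.6882; Δ=(-6.8232−-21.5732)/(68.4400−53.6900)=1.0000; B=V−Δ·S=-69.6882
Each (Δ,B) replicates both successor values, so the strategy is self-financing and V0 is arbitrage-free.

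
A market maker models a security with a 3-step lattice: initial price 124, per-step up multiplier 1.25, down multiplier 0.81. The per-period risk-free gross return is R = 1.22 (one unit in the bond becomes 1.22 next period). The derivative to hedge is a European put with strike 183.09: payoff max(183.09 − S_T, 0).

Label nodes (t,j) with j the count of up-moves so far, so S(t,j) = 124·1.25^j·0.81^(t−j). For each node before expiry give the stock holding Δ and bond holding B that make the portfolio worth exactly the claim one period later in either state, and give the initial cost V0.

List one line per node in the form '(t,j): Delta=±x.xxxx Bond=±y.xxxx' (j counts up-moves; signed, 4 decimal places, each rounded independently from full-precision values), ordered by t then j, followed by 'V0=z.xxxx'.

The replicating-portfolio and risk-neutral prices coincide; use p* = (1.22−0.81)/(1.25−0.81) = 0.9318 for the latter.
At expiry t=3: V(3,0)=117.1913, V(3,1)=81.3945, V(3,2)=26.1525, V(3,3)=0.0000
  t=2,j=0: stock 81.3564 → up 101.6955 (V=81.3945), down 65.8987 (V=117.1913). Price 68.7174; hedge Δ=-1.0000, bond B=150.0738.
  t=2,j=1: stock 125.5500 → up 156.9375 (V=26.1525), down 101.6955 (V=81.3945). Price 24.5238; hedge Δ=-1.0000, bond B=150.0738.
  t=2,j=2: stock 193.7500 → up 242.1875 (V=0.0000), down 156.9375 (V=26.1525). Price 1.4616; hedge Δ=-0.3068, bond B=60.8991.
  t=1,j=0: stock 100.4400 → up 125.5500 (V=24.5238), down 81.3564 (V=68.7174). Price 22.5713; hedge Δ=-1.0000, bond B=123.0113.
  t=1,j=1: stock 155.0000 → up 193.7500 (V=1.4616), down 125.5500 (V=24.5238). Price 2.4869; hedge Δ=-0.3382, bond B=54.9010.
  t=0,j=0: stock 124.0000 → up 155.0000 (V=2.4869), down 100.4400 (V=22.5713). Price 3.1609; hedge Δ=-0.3681, bond B=48.8073.
The time-0 hedge costs 3.1609, which is the no-arbitrage price.

(0,0): Delta=-0.3681 Bond=48.8073
(1,0): Delta=-1.0000 Bond=123.0113
(1,1): Delta=-0.3382 Bond=54.9010
(2,0): Delta=-1.0000 Bond=150.0738
(2,1): Delta=-1.0000 Bond=150.0738
(2,2): Delta=-0.3068 Bond=60.8991
V0=3.1609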